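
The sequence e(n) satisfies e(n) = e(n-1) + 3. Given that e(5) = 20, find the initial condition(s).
e(5) = e(0) + 5·3, so e(0) = 20 - 15 = 5.

e(0) = 5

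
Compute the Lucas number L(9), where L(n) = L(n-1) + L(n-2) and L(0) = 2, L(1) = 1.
Computing the sequence terms:
2, 1, 3, 4, 7, 11, 18, 29, 47, 76

76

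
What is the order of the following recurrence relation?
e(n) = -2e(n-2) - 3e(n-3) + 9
The order is the largest lag k for which e(n-k) appears. Here the deepest term is e(n-3) (the 9 term is non-homogeneous and does not affect the order), so the order is 3.

Order 3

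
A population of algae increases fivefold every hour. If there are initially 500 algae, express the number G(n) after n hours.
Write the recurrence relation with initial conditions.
Each hour multiplies the count by 5, so the count after n hours depends only on the count after n-1 hours: G(n) = 5 × G(n-1). The starting count gives G(0) = 500.
Unrolling n times gives the closed form G(n) = 500 × 5ⁿ.

G(n) = 5 × G(n-1), G(0) = 500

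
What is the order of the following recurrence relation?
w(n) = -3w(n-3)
The order is the largest lag k for which w(n-k) appears. Here the deepest term is w(n-3), so the order is 3.

Order 3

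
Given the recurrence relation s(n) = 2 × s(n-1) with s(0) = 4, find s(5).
Computing step by step:
s(0) = 4
s(1) = 2 × 4 = 8
s(2) = 2 × 8 = 16
s(3) = 2 × 16 = 32
s(4) = 2 × 32 = 64
s(5) = 2 × 64 = 128

128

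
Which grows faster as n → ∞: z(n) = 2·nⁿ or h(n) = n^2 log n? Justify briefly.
Comparing growth rates:
Growth-rate hierarchy: log n ≺ any polynomial ≺ any exponential cⁿ (c>1) ≺ n! ≺ nⁿ.
super-exponential nⁿ dominates polynomial degree 2 (with log factor) asymptotically.

z(n) grows faster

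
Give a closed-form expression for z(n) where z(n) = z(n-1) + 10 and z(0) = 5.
Recurrence: z(n) = z(n-1) + 10, initial: z(0) = 5.
Each step adds 10, so z(n) = z(0) + 10n = 10n + 5.

z(n) = 10n + 5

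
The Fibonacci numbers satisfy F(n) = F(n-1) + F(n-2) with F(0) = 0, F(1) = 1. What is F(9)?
Computing the sequence terms:
0, 1, 1, 2, 3, 5, 8, 13, 21, 34

34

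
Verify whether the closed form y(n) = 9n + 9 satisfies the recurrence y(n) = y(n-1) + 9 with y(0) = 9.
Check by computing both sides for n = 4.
From the recurrence with y(0) = 9:
  y(0) = 9, y(1) = 18, y(2) = 27, y(3) = 36, y(4) = 45
  so the recurrence gives y(4) = 45.
From the proposed closed form y(n) = 9n + 9:
  y(4) = 45.
Both sides give 45 at n = 4, and the initial condition(s) match, so the closed form is consistent.

Yes, the closed form is correct.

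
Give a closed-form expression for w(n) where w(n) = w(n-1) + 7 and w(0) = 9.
Recurrence: w(n) = w(n-1) + 7, initial: w(0) = 9.
Each step adds 7, so w(n) = w(0) + 7n = 7n + 9.

w(n) = 7n + 9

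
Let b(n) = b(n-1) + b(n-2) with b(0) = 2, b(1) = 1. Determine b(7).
Computing the sequence terms:
2, 1, 3, 4, 7, 11, 18, 29

29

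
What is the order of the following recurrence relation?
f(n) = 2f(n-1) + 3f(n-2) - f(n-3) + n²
The order is the largest lag k for which f(n-k) appears. Here the deepest term is f(n-3) (the n² term is non-homogeneous and does not affect the order), so the order is 3.

Order 3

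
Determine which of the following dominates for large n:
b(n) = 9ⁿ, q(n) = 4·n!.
Comparing growth rates:
Growth-rate hierarchy: log n ≺ any polynomial ≺ any exponential cⁿ (c>1) ≺ n! ≺ nⁿ.
factorial dominates exponential base 9 asymptotically.

q(n) grows faster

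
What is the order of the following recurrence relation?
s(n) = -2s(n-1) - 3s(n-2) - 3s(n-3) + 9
The order is the largest lag k for which s(n-k) appears. Here the deepest term is s(n-3) (the 9 term is non-homogeneous and does not affect the order), so the order is 3.

Order 3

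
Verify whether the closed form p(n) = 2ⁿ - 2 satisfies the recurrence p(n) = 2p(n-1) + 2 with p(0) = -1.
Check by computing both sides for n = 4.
From the recurrence with p(0) = -1:
  p(0) = -1, p(1) = 0, p(2) = 2, p(3) = 6, p(4) = 14
  so the recurrence gives p(4) = 14.
From the proposed closed form p(n) = 2ⁿ - 2:
  p(4) = 14.
Both sides give 14 at n = 4, and the initial condition(s) match, so the closed form is consistent.

Yes, the closed form is correct.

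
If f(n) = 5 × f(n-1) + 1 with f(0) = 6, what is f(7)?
Computing step by step:
f(0) = 6
f(1) = 5 × 6 + 1 = 31
f(2) = 5 × 31 + 1 = 156
f(3) = 5 × 156 + 1 = 781
f(4) = 5 × 781 + 1 = 3906
f(5) = 5 × 3906 + 1 = 19531
f(6) = 5 × 19531 + 1 = 97656
f(7) = 5 × 97656 + 1 = 488281

488281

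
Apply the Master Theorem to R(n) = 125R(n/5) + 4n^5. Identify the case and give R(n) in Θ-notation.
Master Theorem template: R(n) = a·R(n/b) + f(n).
Here: a=125, b=5, f(n)=4n^5
Compute log_b(a) = log_5(125) = 3.
f(n) = 4n^5 = Ω(n^(3+ε)) with ε = 2, and the regularity condition holds (a·f(n/b) = (a/b^5)·f(n) with a/b^5 = 5^-2 < 1). Case 3: R(n) = Θ(f(n)) = Θ(n^5).

Case 3: R(n) = Θ(n^5)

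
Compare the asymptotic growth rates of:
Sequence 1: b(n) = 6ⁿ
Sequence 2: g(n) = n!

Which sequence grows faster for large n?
Comparing growth rates:
Growth-rate hierarchy: log n ≺ any polynomial ≺ any exponential cⁿ (c>1) ≺ n! ≺ nⁿ.
factorial dominates exponential base 6 asymptotically.

g(n) grows faster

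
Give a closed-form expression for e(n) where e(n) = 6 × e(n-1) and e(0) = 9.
Recurrence: e(n) = 6 × e(n-1), initial: e(0) = 9.
Each term is 6 times the previous, so this is geometric with ratio 6. After n steps: e(n) = e(0)·6ⁿ = 9·6ⁿ.

e(n) = 9·6ⁿ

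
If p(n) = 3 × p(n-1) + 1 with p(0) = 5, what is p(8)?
Computing step by step:
p(0) = 5
p(1) = 3 × 5 + 1 = 16
p(2) = 3 × 16 + 1 = 49
p(3) = 3 × 49 + 1 = 148
p(4) = 3 × 148 + 1 = 445
p(5) = 3 × 445 + 1 = 1336
p(6) = 3 × 1336 + 1 = 4009
p(7) = 3 × 4009 + 1 = 12028
p(8) = 3 × 12028 + 1 = 36085

36085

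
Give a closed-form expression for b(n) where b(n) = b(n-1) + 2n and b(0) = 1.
Recurrence: b(n) = b(n-1) + 2n, initial: b(0) = 1.
Telescoping: b(n) = b(0) + 2·Σᵢ₌₁ⁿ i = 1 + 2·n(n+1)/2.

b(n) = 2·n(n+1)/2 + 1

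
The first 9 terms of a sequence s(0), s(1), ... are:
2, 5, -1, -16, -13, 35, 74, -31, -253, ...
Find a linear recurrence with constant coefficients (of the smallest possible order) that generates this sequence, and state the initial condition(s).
Look for the lowest-order linear relation among consecutive terms.
Observation: s(n) - 1·s(n-1) - (-3)·s(n-2) = 0 holds for the shown terms, and no order-1 relation s(n) = α·s(n-1) + β fits.
Check at n=3: 1·-1 + (-3)·5 = -16. ✓

s(n) = s(n-1) - 3s(n-2), s(0) = 2, s(1) = 5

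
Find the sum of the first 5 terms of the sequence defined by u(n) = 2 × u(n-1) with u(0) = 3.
Computing the sequence terms: 3, 6, 12, 24, 48
Adding these values together:

93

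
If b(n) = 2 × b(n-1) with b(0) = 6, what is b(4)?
Computing step by step:
b(0) = 6
b(1) = 2 × 6 = 12
b(2) = 2 × 12 = 24
b(3) = 2 × 24 = 48
b(4) = 2 × 48 = 96

96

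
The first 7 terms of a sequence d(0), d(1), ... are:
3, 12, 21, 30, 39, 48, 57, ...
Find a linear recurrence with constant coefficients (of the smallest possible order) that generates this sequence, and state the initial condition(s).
Look for the lowest-order linear relation among consecutive terms.
Observation: consecutive differences are constant (= 9).
Check at n=2: 1·12 + 9 = 21. ✓

d(n) = d(n-1) + 9, d(0) = 3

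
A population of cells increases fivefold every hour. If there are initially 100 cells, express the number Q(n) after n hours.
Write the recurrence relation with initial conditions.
Each hour multiplies the count by 5, so the count after n hours depends only on the count after n-1 hours: Q(n) = 5 × Q(n-1). The starting count gives Q(0) = 100.
Unrolling n times gives the closed form Q(n) = 100 × 5ⁿ.

Q(n) = 5 × Q(n-1), Q(0) = 100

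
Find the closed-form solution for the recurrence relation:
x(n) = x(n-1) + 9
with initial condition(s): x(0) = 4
Recurrence: x(n) = x(n-1) + 9, initial: x(0) = 4.
Each step adds 9, so x(n) = x(0) + 9n = 9n + 4.

x(n) = 9n + 4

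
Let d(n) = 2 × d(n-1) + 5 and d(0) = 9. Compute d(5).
Computing step by step:
d(0) = 9
d(1) = 2 × 9 + 5 = 23
d(2) = 2 × 23 + 5 = 51
d(3) = 2 × 51 + 5 = 107
d(4) = 2 × 107 + 5 = 219
d(5) = 2 × 219 + 5 = 443

443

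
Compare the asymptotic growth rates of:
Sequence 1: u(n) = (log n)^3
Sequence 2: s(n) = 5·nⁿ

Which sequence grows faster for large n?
Comparing growth rates:
Growth-rate hierarchy: log n ≺ any polynomial ≺ any exponential cⁿ (c>1) ≺ n! ≺ nⁿ.
super-exponential nⁿ dominates polylogarithmic (log n)^3 asymptotically.

s(n) grows faster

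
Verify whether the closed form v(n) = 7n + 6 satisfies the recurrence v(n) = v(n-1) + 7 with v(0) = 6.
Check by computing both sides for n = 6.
From the recurrence with v(0) = 6:
  v(0) = 6, v(1) = 13, v(2) = 20, v(3) = 27, v(4) = 34, v(5) = 41, v(6) = 48
  so the recurrence gives v(6) = 48.
From the proposed closed form v(n) = 7n + 6:
  v(6) = 48.
Both sides give 48 at n = 6, and the initial condition(s) match, so the closed form is consistent.

Yes, the closed form is correct.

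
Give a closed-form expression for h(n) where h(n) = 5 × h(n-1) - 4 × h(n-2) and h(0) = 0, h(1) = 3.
Recurrence: h(n) = 5 × h(n-1) - 4 × h(n-2), initial: h(0) = 0, h(1) = 3.
Characteristic equation: r² - 5r + 4 = 0, which factors as (r - 4)(r - 1) = 0, so r = 4, 1. General solution h(n) = A·4ⁿ + B·1ⁿ. From h(0) = 0: A + B = 0. From h(1) = 3: 4A + 1B = 3. Solving gives A = 1, B = -1.

h(n) = 4ⁿ - 1ⁿ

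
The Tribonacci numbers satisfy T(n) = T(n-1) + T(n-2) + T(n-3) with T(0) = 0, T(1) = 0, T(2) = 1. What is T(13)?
Computing the sequence terms:
0, 0, 1, 1, 2, 4, 7, 13, 24, 44, 81, 149, 274, 504

504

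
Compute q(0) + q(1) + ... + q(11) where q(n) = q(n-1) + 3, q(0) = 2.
Computing the sequence terms: 2, 5, 8, 11, 14, 17, 20, 23, 26, 29, 32, 35
Adding these values together:

222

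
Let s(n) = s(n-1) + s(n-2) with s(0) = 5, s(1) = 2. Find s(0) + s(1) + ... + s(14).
Computing the sequence terms: 5, 2, 7, 9, 16, 25, 41, 66, 107, 173, 280, 453, 733, 1186, 1919
Adding these values together:

5022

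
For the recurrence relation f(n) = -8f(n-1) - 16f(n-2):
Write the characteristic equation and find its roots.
Substitute f(n) = rⁿ and divide through by rⁿ⁻²: r² + 8r + 16 = 0
Factor: (r + 4)² = 0, so r = -4 (double root).
General solution: f(n) = (A + Bn)·(-4)ⁿ

Characteristic: r² + 8r + 16 = 0, Roots: r = -4 (double root)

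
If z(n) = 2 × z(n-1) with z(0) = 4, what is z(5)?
Computing step by step:
z(0) = 4
z(1) = 2 × 4 = 8
z(2) = 2 × 8 = 16
z(3) = 2 × 16 = 32
z(4) = 2 × 32 = 64
z(5) = 2 × 64 = 128

128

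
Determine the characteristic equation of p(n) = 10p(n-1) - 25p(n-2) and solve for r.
Substitute p(n) = rⁿ and divide through by rⁿ⁻²: r² - 10r + 25 = 0
Factor: (r - 5)² = 0, so r = 5 (double root).
General solution: p(n) = (A + Bn)·5ⁿ

Characteristic: r² - 10r + 25 = 0, Roots: r = 5 (double root)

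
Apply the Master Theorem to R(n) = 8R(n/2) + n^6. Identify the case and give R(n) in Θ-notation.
Master Theorem template: R(n) = a·R(n/b) + f(n).
Here: a=8, b=2, f(n)=n^6
Compute log_b(a) = log_2(8) = 3.
f(n) = n^6 = Ω(n^(3+ε)) with ε = 3, and the regularity condition holds (a·f(n/b) = (a/b^6)·f(n) with a/b^6 = 2^-3 < 1). Case 3: R(n) = Θ(f(n)) = Θ(n^6).

Case 3: R(n) = Θ(n^6)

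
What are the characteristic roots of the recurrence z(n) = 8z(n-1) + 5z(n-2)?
Substitute z(n) = rⁿ and divide through by rⁿ⁻²: r² - 8r - 5 = 0
Discriminant: 8² + 4·5 = 84, not a perfect square, so by the quadratic formula r = (8 ± √84)/2.
General solution: z(n) = A·r₁ⁿ + B·r₂ⁿ where r₁,r₂ = (8 ± √84)/2

Characteristic: r² - 8r - 5 = 0, Roots: r = (8 ± √84)/2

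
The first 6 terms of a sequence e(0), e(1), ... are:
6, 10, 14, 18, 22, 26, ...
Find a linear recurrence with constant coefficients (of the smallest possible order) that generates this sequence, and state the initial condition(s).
Look for the lowest-order linear relation among consecutive terms.
Observation: consecutive differences are constant (= 4).
Check at n=2: 1·10 + 4 = 14. ✓

e(n) = e(n-1) + 4, e(0) = 6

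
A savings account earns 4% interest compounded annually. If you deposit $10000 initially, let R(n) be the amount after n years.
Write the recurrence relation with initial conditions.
Each year the balance grows by 4%, i.e. is multiplied by 1 + 4/100 = 1.04, so R(n) = 1.04 × R(n-1). The initial deposit gives R(0) = 10000.
Unrolling gives the closed form R(n) = 10000 × (1.04)ⁿ.

R(n) = 1.04 × R(n-1), R(0) = 10000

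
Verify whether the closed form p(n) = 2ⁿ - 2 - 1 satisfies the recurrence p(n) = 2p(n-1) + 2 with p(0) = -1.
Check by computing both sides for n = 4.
From the recurrence with p(0) = -1:
  p(0) = -1, p(1) = 0, p(2) = 2, p(3) = 6, p(4) = 14
  so the recurrence gives p(4) = 14.
From the proposed closed form p(n) = 2ⁿ - 2 - 1:
  p(4) = 13.
The recurrence gives 14 but the closed form gives 13, so the closed form does not satisfy the recurrence.

No, the closed form is incorrect.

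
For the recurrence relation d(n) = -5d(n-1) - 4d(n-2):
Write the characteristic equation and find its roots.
Substitute d(n) = rⁿ and divide through by rⁿ⁻²: r² + 5r + 4 = 0
Factor: (r + 4)(r + 1) = 0, so r = -4, -1.
General solution: d(n) = A·(-4)ⁿ + B·(-1)ⁿ

Characteristic: r² + 5r + 4 = 0, Roots: r = -4, -1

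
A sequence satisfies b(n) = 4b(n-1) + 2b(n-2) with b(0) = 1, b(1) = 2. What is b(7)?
Computing the sequence terms:
1, 2, 10, 44, 196, 872, 3880, 17264

17264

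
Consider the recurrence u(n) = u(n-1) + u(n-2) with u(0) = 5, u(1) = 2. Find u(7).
Computing the sequence terms:
5, 2, 7, 9, 16, 25, 41, 66

66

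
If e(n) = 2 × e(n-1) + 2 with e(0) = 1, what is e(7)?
Computing step by step:
e(0) = 1
e(1) = 2 × 1 + 2 = 4
e(2) = 2 × 4 + 2 = 10
e(3) = 2 × 10 + 2 = 22
e(4) = 2 × 22 + 2 = 46
e(5) = 2 × 46 + 2 = 94
e(6) = 2 × 94 + 2 = 190
e(7) = 2 × 190 + 2 = 382

382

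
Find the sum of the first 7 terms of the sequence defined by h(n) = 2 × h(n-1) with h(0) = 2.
Computing the sequence terms: 2, 4, 8, 16, 32, 64, 128
Adding these values together:

254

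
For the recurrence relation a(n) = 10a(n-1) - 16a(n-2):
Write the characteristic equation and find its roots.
Substitute a(n) = rⁿ and divide through by rⁿ⁻²: r² - 10r + 16 = 0
Factor: (r - 2)(r - 8) = 0, so r = 2, 8.
General solution: a(n) = A·2ⁿ + B·8ⁿ

Characteristic: r² - 10r + 16 = 0, Roots: r = 2, 8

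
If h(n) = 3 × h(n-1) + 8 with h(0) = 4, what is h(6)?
Computing step by step:
h(0) = 4
h(1) = 3 × 4 + 8 = 20
h(2) = 3 × 20 + 8 = 68
h(3) = 3 × 68 + 8 = 212
h(4) = 3 × 212 + 8 = 644
h(5) = 3 × 644 + 8 = 1940
h(6) = 3 × 1940 + 8 = 5828

5828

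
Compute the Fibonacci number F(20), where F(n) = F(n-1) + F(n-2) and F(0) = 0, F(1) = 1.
Computing the sequence terms:
0, 1, 1, 2, 3, 5, 8, 13, 21, 34, 55, 89, 144, 233, 377, 610, 987, 1597, 2584, 4181, 6765

6765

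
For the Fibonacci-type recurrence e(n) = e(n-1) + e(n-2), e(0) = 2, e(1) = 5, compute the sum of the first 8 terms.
Computing the sequence terms: 2, 5, 7, 12, 19, 31, 50, 81
Adding these values together:

207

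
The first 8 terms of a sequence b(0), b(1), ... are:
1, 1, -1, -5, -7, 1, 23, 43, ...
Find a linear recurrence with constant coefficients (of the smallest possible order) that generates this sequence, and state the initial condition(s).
Look for the lowest-order linear relation among consecutive terms.
Observation: b(n) - 2·b(n-1) - (-3)·b(n-2) = 0 holds for the shown terms, and no order-1 relation b(n) = α·b(n-1) + β fits.
Check at n=3: 2·-1 + (-3)·1 = -5. ✓

b(n) = 2b(n-1) - 3b(n-2), b(0) = 1, b(1) = 1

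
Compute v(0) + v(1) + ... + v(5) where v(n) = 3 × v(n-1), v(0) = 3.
Computing the sequence terms: 3, 9, 27, 81, 243, 729
Adding these values together:

1092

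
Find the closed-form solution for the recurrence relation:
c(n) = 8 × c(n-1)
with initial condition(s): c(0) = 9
Recurrence: c(n) = 8 × c(n-1), initial: c(0) = 9.
Each term is 8 times the previous, so this is geometric with ratio 8. After n steps: c(n) = c(0)·8ⁿ = 9·8ⁿ.

c(n) = 9·8ⁿ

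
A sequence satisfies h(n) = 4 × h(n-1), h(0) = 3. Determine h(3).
Computing step by step:
h(0) = 3
h(1) = 4 × 3 = 12
h(2) = 4 × 12 = 48
h(3) = 4 × 48 = 192

192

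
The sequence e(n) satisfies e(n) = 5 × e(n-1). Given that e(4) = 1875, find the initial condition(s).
In general e(n) = 5ⁿ · e(0). At n = 4: e(0) = e(4) / 5^4 = 1875 / 625 = 3.

e(0) = 3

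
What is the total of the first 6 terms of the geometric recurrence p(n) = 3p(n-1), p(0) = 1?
Computing the sequence terms: 1, 3, 9, 27, 81, 243
Adding these values together:

364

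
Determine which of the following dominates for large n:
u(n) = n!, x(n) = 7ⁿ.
Comparing growth rates:
Growth-rate hierarchy: log n ≺ any polynomial ≺ any exponential cⁿ (c>1) ≺ n! ≺ nⁿ.
factorial dominates exponential base 7 asymptotically.

u(n) grows faster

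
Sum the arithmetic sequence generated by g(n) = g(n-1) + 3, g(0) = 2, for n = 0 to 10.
Computing the sequence terms: 2, 5, 8, 11, 14, 17, 20, 23, 26, 29, 32
Adding these values together:

187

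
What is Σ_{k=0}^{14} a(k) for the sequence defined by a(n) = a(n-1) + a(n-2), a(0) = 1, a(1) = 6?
Computing the sequence terms: 1, 6, 7, 13, 20, 33, 53, 86, 139, 225, 364, 589, 953, 1542, 2495
Adding these values together:

6526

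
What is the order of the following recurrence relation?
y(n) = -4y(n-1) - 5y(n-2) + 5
The order is the largest lag k for which y(n-k) appears. Here the deepest term is y(n-2) (the 5 term is non-homogeneous and does not affect the order), so the order is 2.

Order 2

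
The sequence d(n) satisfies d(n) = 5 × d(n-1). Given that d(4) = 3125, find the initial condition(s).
In general d(n) = 5ⁿ · d(0). At n = 4: d(0) = d(4) / 5^4 = 3125 / 625 = 5.

d(0) = 5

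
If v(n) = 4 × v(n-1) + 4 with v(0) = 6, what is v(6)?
Computing step by step:
v(0) = 6
v(1) = 4 × 6 + 4 = 28
v(2) = 4 × 28 + 4 = 116
v(3) = 4 × 116 + 4 = 468
v(4) = 4 × 468 + 4 = 1876
v(5) = 4 × 1876 + 4 = 7508
v(6) = 4 × 7508 + 4 = 30036

30036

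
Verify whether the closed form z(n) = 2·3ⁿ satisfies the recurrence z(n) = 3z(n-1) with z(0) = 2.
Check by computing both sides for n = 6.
From the recurrence with z(0) = 2:
  z(0) = 2, z(1) = 6, z(2) = 18, z(3) = 54, z(4) = 162, z(5) = 486, z(6) = 1458
  so the recurrence gives z(6) = 1458.
From the proposed closed form z(n) = 2·3ⁿ:
  z(6) = 1458.
Both sides give 1458 at n = 6, and the initial condition(s) match, so the closed form is consistent.

Yes, the closed form is correct.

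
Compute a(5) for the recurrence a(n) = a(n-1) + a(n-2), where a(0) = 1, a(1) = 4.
Computing the sequence terms:
1, 4, 5, 9, 14, 23

23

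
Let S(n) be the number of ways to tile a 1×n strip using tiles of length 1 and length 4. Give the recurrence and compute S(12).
Condition on the last tile: it has length 1 (leaving a 1×(n-1) strip) or length 4 (leaving a 1×(n-4) strip), so S(n) = S(n-1) + S(n-4) (order-4 linear recurrence).
For 0 ≤ i < 4 only unit tiles fit, so S(i) = 1.
Iterating the recurrence: S(4) = 2, S(5) = 3, S(6) = 4, S(7) = 5, S(8) = 7, S(9) = 10, S(10) = 14, S(11) = 19, S(12) = 26.

S(n) = S(n-1) + S(n-4), with S(i) = 1 for 0 ≤ i < 4; S(12) = 26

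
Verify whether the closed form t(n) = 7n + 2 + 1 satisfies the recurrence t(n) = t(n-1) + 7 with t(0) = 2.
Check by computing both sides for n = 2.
From the recurrence with t(0) = 2:
  t(0) = 2, t(1) = 9, t(2) = 16
  so the recurrence gives t(2) = 16.
From the proposed closed form t(n) = 7n + 2 + 1:
  t(2) = 17.
The recurrence gives 16 but the closed form gives 17, so the closed form does not satisfy the recurrence.

No, the closed form is incorrect.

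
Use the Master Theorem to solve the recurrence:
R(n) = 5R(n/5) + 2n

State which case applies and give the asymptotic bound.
Master Theorem template: R(n) = a·R(n/b) + f(n).
Here: a=5, b=5, f(n)=2n
Compute log_b(a) = log_5(5) = 1.
f(n) = 2n = Θ(n). Case 2: R(n) = Θ(n log n).

Case 2: R(n) = Θ(n log n)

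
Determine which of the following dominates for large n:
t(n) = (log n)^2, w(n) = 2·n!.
Comparing growth rates:
Growth-rate hierarchy: log n ≺ any polynomial ≺ any exponential cⁿ (c>1) ≺ n! ≺ nⁿ.
factorial dominates polylogarithmic (log n)^2 asymptotically.

w(n) grows faster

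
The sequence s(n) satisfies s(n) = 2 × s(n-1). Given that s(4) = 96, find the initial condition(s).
In general s(n) = 2ⁿ · s(0). At n = 4: s(0) = s(4) / 2^4 = 96 / 16 = 6.

s(0) = 6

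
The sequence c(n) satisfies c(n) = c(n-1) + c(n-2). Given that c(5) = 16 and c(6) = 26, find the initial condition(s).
Work backwards using c(k) = c(k+2) - c(k+1):
c(4) = c(6) - c(5) = 26 - 16 = 10
c(3) = c(5) - c(4) = 16 - 10 = 6
c(2) = c(4) - c(3) = 10 - 6 = 4
c(1) = c(3) - c(2) = 6 - 4 = 2
c(0) = c(2) - c(1) = 4 - 2 = 2

c(0) = 2, c(1) = 2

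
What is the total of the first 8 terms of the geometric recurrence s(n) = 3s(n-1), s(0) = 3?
Computing the sequence terms: 3, 9, 27, 81, 243, 729, 2187, 6561
Adding these values together:

9840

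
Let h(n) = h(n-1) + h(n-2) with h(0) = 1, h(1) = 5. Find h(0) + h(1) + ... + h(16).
Computing the sequence terms: 1, 5, 6, 11, 17, 28, 45, 73, 118, 191, 309, 500, 809, 1309, 2118, 3427, 5545
Adding these values together:

14512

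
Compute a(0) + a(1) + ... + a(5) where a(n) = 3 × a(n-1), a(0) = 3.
Computing the sequence terms: 3, 9, 27, 81, 243, 729
Adding these values together:

1092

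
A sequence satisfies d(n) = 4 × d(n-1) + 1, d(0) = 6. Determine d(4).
Computing step by step:
d(0) = 6
d(1) = 4 × 6 + 1 = 25
d(2) = 4 × 25 + 1 = 101
d(3) = 4 × 101 + 1 = 405
d(4) = 4 × 405 + 1 = 1621

1621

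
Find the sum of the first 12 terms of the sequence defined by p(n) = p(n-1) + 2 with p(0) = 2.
Computing the sequence terms: 2, 4, 6, 8, 10, 12, 14, 16, 18, 20, 22, 24
Adding these values together:

156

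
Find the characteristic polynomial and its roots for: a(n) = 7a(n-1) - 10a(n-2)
Substitute a(n) = rⁿ and divide through by rⁿ⁻²: r² - 7r + 10 = 0
Factor: (r - 2)(r - 5) = 0, so r = 2, 5.
General solution: a(n) = A·2ⁿ + B·5ⁿ

Characteristic: r² - 7r + 10 = 0, Roots: r = 2, 5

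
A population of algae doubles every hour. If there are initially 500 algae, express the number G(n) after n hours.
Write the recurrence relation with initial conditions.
Each hour multiplies the count by 2, so the count after n hours depends only on the count after n-1 hours: G(n) = 2 × G(n-1). The starting count gives G(0) = 500.
Unrolling n times gives the closed form G(n) = 500 × 2ⁿ.

G(n) = 2 × G(n-1), G(0) = 500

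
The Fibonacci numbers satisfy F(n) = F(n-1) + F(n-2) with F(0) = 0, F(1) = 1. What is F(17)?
Computing the sequence terms:
0, 1, 1, 2, 3, 5, 8, 13, 21, 34, 55, 89, 144, 233, 377, 610, 987, 1597

1597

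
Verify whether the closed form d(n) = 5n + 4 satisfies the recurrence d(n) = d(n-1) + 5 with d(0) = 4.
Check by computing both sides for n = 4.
From the recurrence with d(0) = 4:
  d(0) = 4, d(1) = 9, d(2) = 14, d(3) = 19, d(4) = 24
  so the recurrence gives d(4) = 24.
From the proposed closed form d(n) = 5n + 4:
  d(4) = 24.
Both sides give 24 at n = 4, and the initial condition(s) match, so the closed form is consistent.

Yes, the closed form is correct.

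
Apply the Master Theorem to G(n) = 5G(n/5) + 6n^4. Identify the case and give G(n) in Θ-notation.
Master Theorem template: G(n) = a·G(n/b) + f(n).
Here: a=5, b=5, f(n)=6n^4
Compute log_b(a) = log_5(5) = 1.
f(n) = 6n^4 = Ω(n^(1+ε)) with ε = 3, and the regularity condition holds (a·f(n/b) = (a/b^4)·f(n) with a/b^4 = 5^-3 < 1). Case 3: G(n) = Θ(f(n)) = Θ(n^4).

Case 3: G(n) = Θ(n^4)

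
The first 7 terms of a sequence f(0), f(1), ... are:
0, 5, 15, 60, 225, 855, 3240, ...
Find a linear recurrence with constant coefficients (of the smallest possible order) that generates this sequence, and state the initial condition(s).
Look for the lowest-order linear relation among consecutive terms.
Observation: f(n) - 3·f(n-1) - (3)·f(n-2) = 0 holds for the shown terms, and no order-1 relation f(n) = α·f(n-1) + β fits.
Check at n=3: 3·15 + (3)·5 = 60. ✓

f(n) = 3f(n-1) + 3f(n-2), f(0) = 0, f(1) = 5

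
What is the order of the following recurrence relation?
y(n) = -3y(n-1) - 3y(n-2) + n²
The order is the largest lag k for which y(n-k) appears. Here the deepest term is y(n-2) (the n² term is non-homogeneous and does not affect the order), so the order is 2.

Order 2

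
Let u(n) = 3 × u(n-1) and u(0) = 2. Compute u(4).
Computing step by step:
u(0) = 2
u(1) = 3 × 2 = 6
u(2) = 3 × 6 = 18
u(3) = 3 × 18 = 54
u(4) = 3 × 54 = 162

162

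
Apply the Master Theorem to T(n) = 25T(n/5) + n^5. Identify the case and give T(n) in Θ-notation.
Master Theorem template: T(n) = a·T(n/b) + f(n).
Here: a=25, b=5, f(n)=n^5
Compute log_b(a) = log_5(25) = 2.
f(n) = n^5 = Ω(n^(2+ε)) with ε = 3, and the regularity condition holds (a·f(n/b) = (a/b^5)·f(n) with a/b^5 = 5^-3 < 1). Case 3: T(n) = Θ(f(n)) = Θ(n^5).

Case 3: T(n) = Θ(n^5)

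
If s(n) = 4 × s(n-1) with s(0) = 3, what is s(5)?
Computing step by step:
s(0) = 3
s(1) = 4 × 3 = 12
s(2) = 4 × 12 = 48
s(3) = 4 × 48 = 192
s(4) = 4 × 192 = 768
s(5) = 4 × 768 = 3072

3072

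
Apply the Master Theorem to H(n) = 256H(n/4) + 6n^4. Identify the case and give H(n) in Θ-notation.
Master Theorem template: H(n) = a·H(n/b) + f(n).
Here: a=256, b=4, f(n)=6n^4
Compute log_b(a) = log_4(256) = 4.
f(n) = 6n^4 = Θ(n^4). Case 2: H(n) = Θ(n^4 log n).

Case 2: H(n) = Θ(n^4 log n)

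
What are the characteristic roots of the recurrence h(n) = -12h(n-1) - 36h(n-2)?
Substitute h(n) = rⁿ and divide through by rⁿ⁻²: r² + 12r + 36 = 0
Factor: (r + 6)² = 0, so r = -6 (double root).
General solution: h(n) = (A + Bn)·(-6)ⁿ

Characteristic: r² + 12r + 36 = 0, Roots: r = -6 (double root)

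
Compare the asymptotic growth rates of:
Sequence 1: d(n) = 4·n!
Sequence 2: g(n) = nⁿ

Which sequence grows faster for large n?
Comparing growth rates:
Growth-rate hierarchy: log n ≺ any polynomial ≺ any exponential cⁿ (c>1) ≺ n! ≺ nⁿ.
super-exponential nⁿ dominates factorial asymptotically.

g(n) grows faster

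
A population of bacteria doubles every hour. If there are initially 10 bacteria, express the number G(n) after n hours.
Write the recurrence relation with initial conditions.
Each hour multiplies the count by 2, so the count after n hours depends only on the count after n-1 hours: G(n) = 2 × G(n-1). The starting count gives G(0) = 10.
Unrolling n times gives the closed form G(n) = 10 × 2ⁿ.

G(n) = 2 × G(n-1), G(0) = 10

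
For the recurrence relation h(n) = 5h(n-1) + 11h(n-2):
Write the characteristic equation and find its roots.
Substitute h(n) = rⁿ and divide through by rⁿ⁻²: r² - 5r - 11 = 0
Discriminant: 5² + 4·11 = 69, not a perfect square, so by the quadratic formula r = (5 ± √69)/2.
General solution: h(n) = A·r₁ⁿ + B·r₂ⁿ where r₁,r₂ = (5 ± √69)/2

Characteristic: r² - 5r - 11 = 0, Roots: r = (5 ± √69)/2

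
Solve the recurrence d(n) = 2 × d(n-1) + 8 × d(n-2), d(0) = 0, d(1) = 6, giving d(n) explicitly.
Recurrence: d(n) = 2 × d(n-1) + 8 × d(n-2), initial: d(0) = 0, d(1) = 6.
Characteristic equation: r² - 2r - 8 = 0, which factors as (r - 4)(r + 2) = 0, so r = 4, -2. General solution d(n) = A·4ⁿ + B·(-2)ⁿ. From d(0) = 0: A + B = 0. From d(1) = 6: 4A - 2B = 6. Solving gives A = 1, B = -1.

d(n) = 4ⁿ - (-2)ⁿ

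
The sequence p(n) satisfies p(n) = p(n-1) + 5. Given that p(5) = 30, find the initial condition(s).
p(5) = p(0) + 5·5, so p(0) = 30 - 25 = 5.

p(0) = 5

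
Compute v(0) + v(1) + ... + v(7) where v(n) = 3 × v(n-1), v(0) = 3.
Computing the sequence terms: 3, 9, 27, 81, 243, 729, 2187, 6561
Adding these values together:

9840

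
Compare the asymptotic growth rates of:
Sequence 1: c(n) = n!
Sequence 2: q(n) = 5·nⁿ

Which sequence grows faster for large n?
Comparing growth rates:
Growth-rate hierarchy: log n ≺ any polynomial ≺ any exponential cⁿ (c>1) ≺ n! ≺ nⁿ.
super-exponential nⁿ dominates factorial asymptotically.

q(n) grows faster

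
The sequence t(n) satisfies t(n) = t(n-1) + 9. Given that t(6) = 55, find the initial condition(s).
t(6) = t(0) + 6·9, so t(0) = 55 - 54 = 1.

t(0) = 1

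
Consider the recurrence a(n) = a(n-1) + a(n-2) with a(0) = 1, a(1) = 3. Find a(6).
Computing the sequence terms:
1, 3, 4, 7, 11, 18, 29

29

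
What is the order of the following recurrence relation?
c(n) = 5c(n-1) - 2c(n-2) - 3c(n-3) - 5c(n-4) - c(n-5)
The order is the largest lag k for which c(n-k) appears. Here the deepest term is c(n-5), so the order is 5.

Order 5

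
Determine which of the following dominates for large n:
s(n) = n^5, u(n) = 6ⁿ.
Comparing growth rates:
Growth-rate hierarchy: log n ≺ any polynomial ≺ any exponential cⁿ (c>1) ≺ n! ≺ nⁿ.
exponential base 6 dominates polynomial degree 5 asymptotically.

u(n) grows faster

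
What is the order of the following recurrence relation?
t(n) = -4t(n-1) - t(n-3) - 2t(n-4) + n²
The order is the largest lag k for which t(n-k) appears. Here the deepest term is t(n-4) (the n² term is non-homogeneous and does not affect the order), so the order is 4.

Order 4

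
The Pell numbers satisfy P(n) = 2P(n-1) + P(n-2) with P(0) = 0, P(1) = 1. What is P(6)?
Computing the sequence terms:
0, 1, 2, 5, 12, 29, 70

70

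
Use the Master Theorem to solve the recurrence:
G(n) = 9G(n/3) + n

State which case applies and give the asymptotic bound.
Master Theorem template: G(n) = a·G(n/b) + f(n).
Here: a=9, b=3, f(n)=n
Compute log_b(a) = log_3(9) = 2.
f(n) = n = O(n^(2-ε)) with ε = 1. Case 1: G(n) = Θ(n^log_b(a)) = Θ(n^2).

Case 1: G(n) = Θ(n^2)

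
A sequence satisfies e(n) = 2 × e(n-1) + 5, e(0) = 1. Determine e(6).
Computing step by step:
e(0) = 1
e(1) = 2 × 1 + 5 = 7
e(2) = 2 × 7 + 5 = 19
e(3) = 2 × 19 + 5 = 43
e(4) = 2 × 43 + 5 = 91
e(5) = 2 × 91 + 5 = 187
e(6) = 2 × 187 + 5 = 379

379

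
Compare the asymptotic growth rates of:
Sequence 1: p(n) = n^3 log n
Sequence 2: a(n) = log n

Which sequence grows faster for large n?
Comparing growth rates:
Growth-rate hierarchy: log n ≺ any polynomial ≺ any exponential cⁿ (c>1) ≺ n! ≺ nⁿ.
polynomial degree 3 (with log factor) dominates logarithmic asymptotically.

p(n) grows faster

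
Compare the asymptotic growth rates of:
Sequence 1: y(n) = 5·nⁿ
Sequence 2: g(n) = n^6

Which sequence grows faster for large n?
Comparing growth rates:
Growth-rate hierarchy: log n ≺ any polynomial ≺ any exponential cⁿ (c>1) ≺ n! ≺ nⁿ.
super-exponential nⁿ dominates polynomial degree 6 asymptotically.

y(n) grows faster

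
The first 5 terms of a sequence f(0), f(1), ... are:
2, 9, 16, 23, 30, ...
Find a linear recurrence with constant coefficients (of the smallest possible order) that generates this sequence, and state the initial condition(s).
Look for the lowest-order linear relation among consecutive terms.
Observation: consecutive differences are constant (= 7).
Check at n=2: 1·9 + 7 = 16. ✓

f(n) = f(n-1) + 7, f(0) = 2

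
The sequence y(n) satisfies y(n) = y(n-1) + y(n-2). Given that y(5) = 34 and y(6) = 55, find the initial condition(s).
Work backwards using y(k) = y(k+2) - y(k+1):
y(4) = y(6) - y(5) = 55 - 34 = 21
y(3) = y(5) - y(4) = 34 - 21 = 13
y(2) = y(4) - y(3) = 21 - 13 = 8
y(1) = y(3) - y(2) = 13 - 8 = 5
y(0) = y(2) - y(1) = 8 - 5 = 3

y(0) = 3, y(1) = 5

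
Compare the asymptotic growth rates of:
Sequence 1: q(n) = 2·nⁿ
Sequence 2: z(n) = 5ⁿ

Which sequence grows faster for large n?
Comparing growth rates:
Growth-rate hierarchy: log n ≺ any polynomial ≺ any exponential cⁿ (c>1) ≺ n! ≺ nⁿ.
super-exponential nⁿ dominates exponential base 5 asymptotically.

q(n) grows faster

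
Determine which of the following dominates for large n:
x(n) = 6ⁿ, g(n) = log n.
Comparing growth rates:
Growth-rate hierarchy: log n ≺ any polynomial ≺ any exponential cⁿ (c>1) ≺ n! ≺ nⁿ.
exponential base 6 dominates logarithmic asymptotically.

x(n) grows faster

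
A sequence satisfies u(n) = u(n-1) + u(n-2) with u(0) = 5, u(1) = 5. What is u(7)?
Computing the sequence terms:
5, 5, 10, 15, 25, 40, 65, 105

105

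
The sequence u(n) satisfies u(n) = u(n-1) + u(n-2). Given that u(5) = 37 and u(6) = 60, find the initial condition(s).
Work backwards using u(k) = u(k+2) - u(k+1):
u(4) = u(6) - u(5) = 60 - 37 = 23
u(3) = u(5) - u(4) = 37 - 23 = 14
u(2) = u(4) - u(3) = 23 - 14 = 9
u(1) = u(3) - u(2) = 14 - 9 = 5
u(0) = u(2) - u(1) = 9 - 5 = 4

u(0) = 4, u(1) = 5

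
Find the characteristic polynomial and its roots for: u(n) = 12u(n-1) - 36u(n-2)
Substitute u(n) = rⁿ and divide through by rⁿ⁻²: r² - 12r + 36 = 0
Factor: (r - 6)² = 0, so r = 6 (double root).
General solution: u(n) = (A + Bn)·6ⁿ

Characteristic: r² - 12r + 36 = 0, Roots: r = 6 (double root)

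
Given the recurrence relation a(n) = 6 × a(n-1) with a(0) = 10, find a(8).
Computing step by step:
a(0) = 10
a(1) = 6 × 10 = 60
a(2) = 6 × 60 = 360
a(3) = 6 × 360 = 2160
a(4) = 6 × 2160 = 12960
a(5) = 6 × 12960 = 77760
a(6) = 6 × 77760 = 466560
a(7) = 6 × 466560 = 2799360
a(8) = 6 × 2799360 = 16796160

16796160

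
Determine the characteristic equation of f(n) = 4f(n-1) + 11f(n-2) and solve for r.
Substitute f(n) = rⁿ and divide through by rⁿ⁻²: r² - 4r - 11 = 0
Discriminant: 4² + 4·11 = 60, not a perfect square, so by the quadratic formula r = (4 ± √60)/2.
General solution: f(n) = A·r₁ⁿ + B·r₂ⁿ where r₁,r₂ = (4 ± √60)/2

Characteristic: r² - 4r - 11 = 0, Roots: r = (4 ± √60)/2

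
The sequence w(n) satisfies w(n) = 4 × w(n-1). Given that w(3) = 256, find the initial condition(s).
In general w(n) = 4ⁿ · w(0). At n = 3: w(0) = w(3) / 4^3 = 256 / 64 = 4.

w(0) = 4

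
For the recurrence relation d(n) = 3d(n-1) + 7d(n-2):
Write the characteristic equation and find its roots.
Substitute d(n) = rⁿ and divide through by rⁿ⁻²: r² - 3r - 7 = 0
Discriminant: 3² + 4·7 = 37, not a perfect square, so by the quadratic formula r = (3 ± √37)/2.
General solution: d(n) = A·r₁ⁿ + B·r₂ⁿ where r₁,r₂ = (3 ± √37)/2

Characteristic: r² - 3r - 7 = 0, Roots: r = (3 ± √37)/2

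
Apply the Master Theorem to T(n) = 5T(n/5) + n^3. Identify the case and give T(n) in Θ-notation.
Master Theorem template: T(n) = a·T(n/b) + f(n).
Here: a=5, b=5, f(n)=n^3
Compute log_b(a) = log_5(5) = 1.
f(n) = n^3 = Ω(n^(1+ε)) with ε = 2, and the regularity condition holds (a·f(n/b) = (a/b^3)·f(n) with a/b^3 = 5^-2 < 1). Case 3: T(n) = Θ(f(n)) = Θ(n^3).

Case 3: T(n) = Θ(n^3)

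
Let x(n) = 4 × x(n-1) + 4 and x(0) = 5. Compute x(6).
Computing step by step:
x(0) = 5
x(1) = 4 × 5 + 4 = 24
x(2) = 4 × 24 + 4 = 100
x(3) = 4 × 100 + 4 = 404
x(4) = 4 × 404 + 4 = 1620
x(5) = 4 × 1620 + 4 = 6484
x(6) = 4 × 6484 + 4 = 25940

25940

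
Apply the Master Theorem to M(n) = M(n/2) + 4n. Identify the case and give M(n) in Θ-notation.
Master Theorem template: M(n) = a·M(n/b) + f(n).
Here: a=1, b=2, f(n)=4n
Compute log_b(a) = log_2(1) = 0.
f(n) = 4n = Ω(n^(0+ε)) with ε = 1, and the regularity condition holds (a·f(n/b) = (a/b^1)·f(n) with a/b^1 = 2^-1 < 1). Case 3: M(n) = Θ(f(n)) = Θ(n).

Case 3: M(n) = Θ(n)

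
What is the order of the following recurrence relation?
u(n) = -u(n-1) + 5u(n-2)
The order is the largest lag k for which u(n-k) appears. Here the deepest term is u(n-2), so the order is 2.

Order 2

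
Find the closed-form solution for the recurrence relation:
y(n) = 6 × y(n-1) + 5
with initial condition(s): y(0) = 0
Recurrence: y(n) = 6 × y(n-1) + 5, initial: y(0) = 0.
Try y(n) = A·6ⁿ + C. Substituting: A·6ⁿ + C = 6(A·6ⁿ⁻¹ + C) + 5 = A·6ⁿ + 6C + 5, so C = 6C + 5, giving C = -1. Then y(0) = A - 1 = 0 gives A = 1.

y(n) = 6ⁿ - 1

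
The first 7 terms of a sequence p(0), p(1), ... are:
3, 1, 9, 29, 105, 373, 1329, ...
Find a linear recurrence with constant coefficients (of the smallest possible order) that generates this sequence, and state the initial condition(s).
Look for the lowest-order linear relation among consecutive terms.
Observation: p(n) - 3·p(n-1) - (2)·p(n-2) = 0 holds for the shown terms, and no order-1 relation p(n) = α·p(n-1) + β fits.
Check at n=3: 3·9 + (2)·1 = 29. ✓

p(n) = 3p(n-1) + 2p(n-2), p(0) = 3, p(1) = 1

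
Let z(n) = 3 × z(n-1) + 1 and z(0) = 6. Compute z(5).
Computing step by step:
z(0) = 6
z(1) = 3 × 6 + 1 = 19
z(2) = 3 × 19 + 1 = 58
z(3) = 3 × 58 + 1 = 175
z(4) = 3 × 175 + 1 = 526
z(5) = 3 × 526 + 1 = 1579

1579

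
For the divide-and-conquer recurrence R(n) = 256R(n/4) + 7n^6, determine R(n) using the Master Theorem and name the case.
Master Theorem template: R(n) = a·R(n/b) + f(n).
Here: a=256, b=4, f(n)=7n^6
Compute log_b(a) = log_4(256) = 4.
f(n) = 7n^6 = Ω(n^(4+ε)) with ε = 2, and the regularity condition holds (a·f(n/b) = (a/b^6)·f(n) with a/b^6 = 4^-2 < 1). Case 3: R(n) = Θ(f(n)) = Θ(n^6).

Case 3: R(n) = Θ(n^6)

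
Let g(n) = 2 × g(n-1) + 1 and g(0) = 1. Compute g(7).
Computing step by step:
g(0) = 1
g(1) = 2 × 1 + 1 = 3
g(2) = 2 × 3 + 1 = 7
g(3) = 2 × 7 + 1 = 15
g(4) = 2 × 15 + 1 = 31
g(5) = 2 × 31 + 1 = 63
g(6) = 2 × 63 + 1 = 127
g(7) = 2 × 127 + 1 = 255

255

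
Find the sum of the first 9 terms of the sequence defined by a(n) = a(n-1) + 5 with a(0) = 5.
Computing the sequence terms: 5, 10, 15, 20, 25, 30, 35, 40, 45
Adding these values together:

225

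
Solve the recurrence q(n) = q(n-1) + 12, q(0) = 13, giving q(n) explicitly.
Recurrence: q(n) = q(n-1) + 12, initial: q(0) = 13.
Each step adds 12, so q(n) = q(0) + 12n = 12n + 13.

q(n) = 12n + 13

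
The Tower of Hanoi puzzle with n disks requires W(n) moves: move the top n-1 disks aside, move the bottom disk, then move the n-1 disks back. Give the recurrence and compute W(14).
Moving n disks = move the top n-1 disks aside (W(n-1) moves) + move the largest disk (1 move) + move the n-1 disks back on top (W(n-1) moves), so W(n) = 2W(n-1) + 1, with W(1) = 1 (a single disk takes one move).
First terms: 1, 3, 7, 15, 31, 63, … — each is one less than a power of 2. Indeed W(n) + 1 = 2(W(n-1) + 1) with W(1) + 1 = 2, so W(n) + 1 = 2ⁿ and W(n) = 2ⁿ - 1.
Hence W(14) = 2^14 - 1 = 16384 - 1 = 16383.

W(n) = 2W(n-1) + 1, W(1) = 1; W(14) = 16383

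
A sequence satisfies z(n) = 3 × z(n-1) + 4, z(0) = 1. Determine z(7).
Computing step by step:
z(0) = 1
z(1) = 3 × 1 + 4 = 7
z(2) = 3 × 7 + 4 = 25
z(3) = 3 × 25 + 4 = 79
z(4) = 3 × 79 + 4 = 241
z(5) = 3 × 241 + 4 = 727
z(6) = 3 × 727 + 4 = 2185
z(7) = 3 × 2185 + 4 = 6559

6559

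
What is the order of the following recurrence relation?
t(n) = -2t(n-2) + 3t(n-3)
The order is the largest lag k for which t(n-k) appears. Here the deepest term is t(n-3), so the order is 3.

Order 3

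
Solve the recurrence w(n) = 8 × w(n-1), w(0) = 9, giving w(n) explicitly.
Recurrence: w(n) = 8 × w(n-1), initial: w(0) = 9.
Each term is 8 times the previous, so this is geometric with ratio 8. After n steps: w(n) = w(0)·8ⁿ = 9·8ⁿ.

w(n) = 9·8ⁿ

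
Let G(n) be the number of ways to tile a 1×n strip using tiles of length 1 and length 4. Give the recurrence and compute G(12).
Condition on the last tile: it has length 1 (leaving a 1×(n-1) strip) or length 4 (leaving a 1×(n-4) strip), so G(n) = G(n-1) + G(n-4) (order-4 linear recurrence).
For 0 ≤ i < 4 only unit tiles fit, so G(i) = 1.
Iterating the recurrence: G(4) = 2, G(5) = 3, G(6) = 4, G(7) = 5, G(8) = 7, G(9) = 10, G(10) = 14, G(11) = 19, G(12) = 26.

G(n) = G(n-1) + G(n-4), with G(i) = 1 for 0 ≤ i < 4; G(12) = 26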